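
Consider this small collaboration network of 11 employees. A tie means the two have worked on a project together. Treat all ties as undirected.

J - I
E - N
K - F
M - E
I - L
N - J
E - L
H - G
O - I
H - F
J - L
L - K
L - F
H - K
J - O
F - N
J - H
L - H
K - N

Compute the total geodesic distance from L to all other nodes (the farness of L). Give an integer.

14

Distances from L: E:1, F:1, G:2, H:1, I:1, J:1, K:1, M:2, N:2, O:2.
Sum = 1 + 1 + 2 + 1 + 1 + 1 + 1 + 2 + 2 + 2 = 14.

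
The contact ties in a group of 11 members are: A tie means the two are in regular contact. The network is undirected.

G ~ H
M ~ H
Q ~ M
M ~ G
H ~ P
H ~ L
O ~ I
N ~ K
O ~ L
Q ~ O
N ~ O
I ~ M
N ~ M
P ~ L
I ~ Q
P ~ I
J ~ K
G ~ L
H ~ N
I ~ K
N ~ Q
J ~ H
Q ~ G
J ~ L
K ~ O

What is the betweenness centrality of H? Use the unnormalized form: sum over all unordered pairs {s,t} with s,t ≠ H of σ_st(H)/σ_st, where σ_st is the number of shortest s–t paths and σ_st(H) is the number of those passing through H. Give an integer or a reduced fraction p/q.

463/72

Pairs whose geodesics pass through H — L–M: 1/2; L–N: 1/2; Q–J: 3/8; M–J: 1; M–P: 1/2; G–K: 2/9; G–J: 1/2; G–N: 1/3; G–P: 1/2; J–N: 1/2; J–P: 1/2; N–P: 1.
All other pairs contribute 0.
Summing the contributions gives betweenness(H) = 463/72.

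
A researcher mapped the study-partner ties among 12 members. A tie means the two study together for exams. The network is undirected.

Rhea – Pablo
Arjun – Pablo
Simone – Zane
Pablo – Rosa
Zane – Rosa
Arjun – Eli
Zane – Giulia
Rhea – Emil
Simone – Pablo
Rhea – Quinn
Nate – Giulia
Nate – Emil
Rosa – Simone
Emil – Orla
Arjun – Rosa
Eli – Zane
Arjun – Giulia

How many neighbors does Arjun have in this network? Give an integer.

Arjun is directly tied to Eli, Giulia, Pablo, and Rosa. That is 4 neighbors, so the degree of Arjun is 4.

4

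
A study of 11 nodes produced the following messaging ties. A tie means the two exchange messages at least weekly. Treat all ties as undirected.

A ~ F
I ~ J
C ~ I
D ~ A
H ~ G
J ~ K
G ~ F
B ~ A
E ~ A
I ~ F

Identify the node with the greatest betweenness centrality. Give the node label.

Unnormalized betweenness of each node: A:24, B:0, C:0, D:0, E:0, F:32, G:9, H:0, I:23, J:9, K:0.
F has the largest value, 32, making it the main broker — the node through which the most shortest paths run.

F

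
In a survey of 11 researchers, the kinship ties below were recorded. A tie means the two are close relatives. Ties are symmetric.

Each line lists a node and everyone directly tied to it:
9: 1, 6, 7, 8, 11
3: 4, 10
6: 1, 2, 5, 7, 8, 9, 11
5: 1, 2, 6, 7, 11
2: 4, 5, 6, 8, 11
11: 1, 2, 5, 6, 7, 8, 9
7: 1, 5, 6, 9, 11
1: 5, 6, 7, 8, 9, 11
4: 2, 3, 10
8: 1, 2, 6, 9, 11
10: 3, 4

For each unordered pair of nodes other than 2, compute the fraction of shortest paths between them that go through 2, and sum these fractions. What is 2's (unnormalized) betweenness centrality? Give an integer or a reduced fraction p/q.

85/4

Pairs whose geodesics pass through 2 — 1–3: 4/4; 1–10: 4/4; 1–4: 4/4; 7–3: 3/3; 7–10: 3/3; 7–4: 3/3; 5–8: 1/4; 5–3: 1; 5–10: 1; 5–4: 1; 11–3: 1; 11–10: 1; 11–4: 1; 9–3: 3/3 … (+8 more pairs).
All other pairs contribute 0.
Summing the contributions gives betweenness(2) = 85/4.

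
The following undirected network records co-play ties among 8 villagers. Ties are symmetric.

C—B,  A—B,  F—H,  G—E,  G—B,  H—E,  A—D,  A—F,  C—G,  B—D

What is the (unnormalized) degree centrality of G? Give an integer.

G is directly tied to B, C, and E. That is 3 neighbors, so the degree of G is 3.

3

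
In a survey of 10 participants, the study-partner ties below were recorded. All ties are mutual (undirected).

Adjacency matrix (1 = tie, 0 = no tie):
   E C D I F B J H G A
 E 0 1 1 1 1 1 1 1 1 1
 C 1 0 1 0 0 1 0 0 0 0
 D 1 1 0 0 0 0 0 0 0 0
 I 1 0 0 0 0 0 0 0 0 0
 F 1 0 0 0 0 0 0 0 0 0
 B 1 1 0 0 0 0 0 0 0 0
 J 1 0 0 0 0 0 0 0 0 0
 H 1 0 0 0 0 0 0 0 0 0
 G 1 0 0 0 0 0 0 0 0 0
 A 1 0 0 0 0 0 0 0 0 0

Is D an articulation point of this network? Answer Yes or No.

Even without D, every remaining node can still reach every other (the residual graph is connected), so D is not a cut vertex.

No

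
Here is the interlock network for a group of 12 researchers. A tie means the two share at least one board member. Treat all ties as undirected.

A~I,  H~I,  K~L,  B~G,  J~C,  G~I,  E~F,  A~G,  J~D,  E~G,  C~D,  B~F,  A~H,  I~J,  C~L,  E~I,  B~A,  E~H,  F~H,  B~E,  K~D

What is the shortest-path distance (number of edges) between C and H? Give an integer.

One shortest route is C – J – I – H, which uses 3 edges, and at distance 2 from C we only reach {I, K}, which does not include H. So d(C,H) = 3.

3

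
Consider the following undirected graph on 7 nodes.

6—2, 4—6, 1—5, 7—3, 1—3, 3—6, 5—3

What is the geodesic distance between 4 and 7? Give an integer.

One shortest route is 4 – 6 – 3 – 7, which uses 3 edges, and at distance 2 from 4 we only reach {2, 3}, which does not include 7. So d(4,7) = 3.

3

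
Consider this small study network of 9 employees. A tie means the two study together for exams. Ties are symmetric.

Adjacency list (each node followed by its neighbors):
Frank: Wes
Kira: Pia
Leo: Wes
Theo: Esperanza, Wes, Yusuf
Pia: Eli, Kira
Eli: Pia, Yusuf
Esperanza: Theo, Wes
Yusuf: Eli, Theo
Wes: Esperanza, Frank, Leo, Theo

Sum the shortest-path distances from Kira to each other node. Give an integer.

Distances from Kira: Eli:2, Esperanza:5, Frank:6, Leo:6, Pia:1, Theo:4, Wes:5, Yusuf:3.
Sum = 2 + 5 + 6 + 6 + 1 + 4 + 5 + 3 = 32.

32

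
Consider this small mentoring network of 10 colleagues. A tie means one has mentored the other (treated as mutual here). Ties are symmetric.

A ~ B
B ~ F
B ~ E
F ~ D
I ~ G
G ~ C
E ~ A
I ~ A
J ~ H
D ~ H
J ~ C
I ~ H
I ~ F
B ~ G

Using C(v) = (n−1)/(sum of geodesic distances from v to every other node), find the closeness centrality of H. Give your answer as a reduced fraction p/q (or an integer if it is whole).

Distances from H: A:2, B:3, C:2, D:1, E:3, F:2, G:2, I:1, J:1. Sum = 17.
n = 10, so closeness = 9/17.

9/17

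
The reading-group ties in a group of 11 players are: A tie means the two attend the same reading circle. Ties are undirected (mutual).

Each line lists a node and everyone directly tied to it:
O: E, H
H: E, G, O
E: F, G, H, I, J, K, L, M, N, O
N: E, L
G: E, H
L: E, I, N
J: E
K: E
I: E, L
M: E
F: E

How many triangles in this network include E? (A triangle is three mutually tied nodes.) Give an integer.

E's neighbors: F, G, H, I, J, K, L, M, N, and O.
Neighbor pairs that are themselves tied: E–G–H; E–H–O; E–I–L; E–L–N. Each forms one triangle with E, for 4 in total.

4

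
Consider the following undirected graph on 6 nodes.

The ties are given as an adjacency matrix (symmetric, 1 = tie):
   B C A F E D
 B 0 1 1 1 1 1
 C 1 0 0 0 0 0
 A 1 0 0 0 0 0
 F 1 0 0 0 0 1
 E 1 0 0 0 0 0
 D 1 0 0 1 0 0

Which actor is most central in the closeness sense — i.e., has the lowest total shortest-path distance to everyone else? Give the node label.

B

Farness (sum of distances to all others) for each node — A:9, B:5, C:9, D:8, E:9, F:8.
The smallest farness is 5, for B, so B has the highest closeness.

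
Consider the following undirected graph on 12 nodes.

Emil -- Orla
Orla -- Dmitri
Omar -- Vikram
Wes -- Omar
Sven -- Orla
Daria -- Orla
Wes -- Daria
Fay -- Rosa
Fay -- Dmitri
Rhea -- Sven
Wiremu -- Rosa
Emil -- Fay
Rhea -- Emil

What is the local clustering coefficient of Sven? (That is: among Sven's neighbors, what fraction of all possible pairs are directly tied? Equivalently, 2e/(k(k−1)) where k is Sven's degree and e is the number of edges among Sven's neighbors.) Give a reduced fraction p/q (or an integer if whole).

0

Sven's neighbors: Orla and Rhea (k = 2).
Possible neighbor pairs: C(2,2) = 1. Edges among them: none → e = 0.
Clustering(Sven) = 0/1.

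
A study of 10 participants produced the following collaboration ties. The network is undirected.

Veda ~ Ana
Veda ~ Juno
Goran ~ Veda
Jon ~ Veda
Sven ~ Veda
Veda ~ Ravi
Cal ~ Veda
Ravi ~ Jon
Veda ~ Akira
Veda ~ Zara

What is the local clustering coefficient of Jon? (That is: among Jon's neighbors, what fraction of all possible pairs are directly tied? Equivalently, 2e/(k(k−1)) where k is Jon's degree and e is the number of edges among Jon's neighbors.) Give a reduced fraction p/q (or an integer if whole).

1

Jon's neighbors: Ravi and Veda (k = 2).
Possible neighbor pairs: C(2,2) = 1. Edges among them: Ravi–Veda → e = 1.
Clustering(Jon) = 1/1.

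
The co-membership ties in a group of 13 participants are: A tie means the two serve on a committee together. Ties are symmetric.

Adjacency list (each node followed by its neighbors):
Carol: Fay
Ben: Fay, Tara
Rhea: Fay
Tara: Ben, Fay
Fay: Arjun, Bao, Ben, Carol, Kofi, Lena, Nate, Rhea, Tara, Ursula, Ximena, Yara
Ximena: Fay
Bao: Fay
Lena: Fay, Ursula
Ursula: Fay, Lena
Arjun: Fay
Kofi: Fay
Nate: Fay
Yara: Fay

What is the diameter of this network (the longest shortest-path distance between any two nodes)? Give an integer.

Eccentricity of each node (its greatest distance to any other): Arjun:2, Bao:2, Ben:2, Carol:2, Fay:1, Kofi:2, Lena:2, Nate:2, Rhea:2, Tara:2, Ursula:2, Ximena:2, Yara:2.
The maximum eccentricity is 2, realized for instance by the pair Carol–Kofi via Carol – Fay – Kofi. So the diameter is 2.

2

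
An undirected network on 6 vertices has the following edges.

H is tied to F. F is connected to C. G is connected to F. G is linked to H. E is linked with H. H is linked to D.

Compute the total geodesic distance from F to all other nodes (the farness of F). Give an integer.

Distances from F: C:1, D:2, E:2, G:1, H:1.
Sum = 1 + 2 + 2 + 1 + 1 = 7.

7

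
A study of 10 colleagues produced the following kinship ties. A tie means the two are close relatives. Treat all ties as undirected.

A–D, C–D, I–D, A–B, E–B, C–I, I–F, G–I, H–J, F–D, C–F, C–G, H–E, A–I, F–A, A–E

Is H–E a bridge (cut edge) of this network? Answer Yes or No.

Without the H–E edge there is no alternate route between H and E, so the network disconnects. It is a bridge.

Yes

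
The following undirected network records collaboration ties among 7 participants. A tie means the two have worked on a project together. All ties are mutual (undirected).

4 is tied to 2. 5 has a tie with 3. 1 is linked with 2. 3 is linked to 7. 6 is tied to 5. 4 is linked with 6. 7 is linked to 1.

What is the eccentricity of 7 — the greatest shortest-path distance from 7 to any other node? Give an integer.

Distances from 7: 1:1, 2:2, 3:1, 4:3, 5:2, 6:3.
The largest is 3 (to 4 and 6), so the eccentricity of 7 is 3.

3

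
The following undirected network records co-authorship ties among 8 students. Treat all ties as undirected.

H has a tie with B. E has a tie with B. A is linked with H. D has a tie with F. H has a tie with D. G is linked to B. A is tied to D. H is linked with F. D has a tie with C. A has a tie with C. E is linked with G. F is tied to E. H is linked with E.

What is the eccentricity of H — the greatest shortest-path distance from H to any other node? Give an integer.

2

Distances from H: A:1, B:1, C:2, D:1, E:1, F:1, G:2.
The largest is 2 (to G and C), so the eccentricity of H is 2.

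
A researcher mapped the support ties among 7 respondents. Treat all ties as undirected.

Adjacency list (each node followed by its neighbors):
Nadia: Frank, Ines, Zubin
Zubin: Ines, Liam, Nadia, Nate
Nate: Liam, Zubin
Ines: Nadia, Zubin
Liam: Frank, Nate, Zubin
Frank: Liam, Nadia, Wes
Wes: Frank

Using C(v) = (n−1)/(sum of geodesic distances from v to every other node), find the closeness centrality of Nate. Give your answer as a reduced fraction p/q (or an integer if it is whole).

Distances from Nate: Frank:2, Ines:2, Liam:1, Nadia:2, Wes:3, Zubin:1. Sum = 11.
n = 7, so closeness = 6/11.

6/11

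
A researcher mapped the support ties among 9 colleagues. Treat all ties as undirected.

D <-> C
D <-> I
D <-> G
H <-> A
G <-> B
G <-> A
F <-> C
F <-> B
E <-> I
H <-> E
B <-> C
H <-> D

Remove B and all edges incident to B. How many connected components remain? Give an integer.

1

B's neighbors (C, F, and G) remain reachable from one another through other ties, so the rest of the network stays in one piece.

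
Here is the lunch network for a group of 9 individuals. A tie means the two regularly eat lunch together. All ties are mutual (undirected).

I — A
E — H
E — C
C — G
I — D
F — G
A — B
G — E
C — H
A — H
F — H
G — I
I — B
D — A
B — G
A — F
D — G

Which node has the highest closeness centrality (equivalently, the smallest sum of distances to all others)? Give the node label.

Farness (sum of distances to all others) for each node — A:11, B:13, C:13, D:13, E:13, F:13, G:10, H:12, I:12.
The smallest farness is 10, for G, so G has the highest closeness.

G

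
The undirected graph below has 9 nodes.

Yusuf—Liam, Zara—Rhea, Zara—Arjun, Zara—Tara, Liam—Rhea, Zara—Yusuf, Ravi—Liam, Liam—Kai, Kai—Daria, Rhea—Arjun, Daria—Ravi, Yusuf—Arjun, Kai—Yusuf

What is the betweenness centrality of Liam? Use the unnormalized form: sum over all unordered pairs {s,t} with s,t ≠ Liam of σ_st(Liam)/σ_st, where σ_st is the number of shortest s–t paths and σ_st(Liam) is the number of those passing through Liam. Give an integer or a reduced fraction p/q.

Pairs whose geodesics pass through Liam — Kai–Ravi: 1/2; Kai–Rhea: 1; Daria–Rhea: 2/2; Zara–Ravi: 2/2; Ravi–Rhea: 1; Ravi–Arjun: 2/2; Ravi–Yusuf: 1; Ravi–Tara: 2/2; Rhea–Yusuf: 1/3.
All other pairs contribute 0.
Summing the contributions gives betweenness(Liam) = 47/6.

47/6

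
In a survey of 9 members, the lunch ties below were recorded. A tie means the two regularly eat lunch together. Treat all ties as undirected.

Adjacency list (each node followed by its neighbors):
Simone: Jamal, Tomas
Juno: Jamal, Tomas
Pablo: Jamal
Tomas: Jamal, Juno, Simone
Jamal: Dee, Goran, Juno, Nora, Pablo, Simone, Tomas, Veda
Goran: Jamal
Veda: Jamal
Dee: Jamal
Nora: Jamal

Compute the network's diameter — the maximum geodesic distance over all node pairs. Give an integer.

2

Eccentricity of each node (its greatest distance to any other): Dee:2, Goran:2, Jamal:1, Juno:2, Nora:2, Pablo:2, Simone:2, Tomas:2, Veda:2.
The maximum eccentricity is 2, realized for instance by the pair Simone–Dee via Simone – Jamal – Dee. So the diameter is 2.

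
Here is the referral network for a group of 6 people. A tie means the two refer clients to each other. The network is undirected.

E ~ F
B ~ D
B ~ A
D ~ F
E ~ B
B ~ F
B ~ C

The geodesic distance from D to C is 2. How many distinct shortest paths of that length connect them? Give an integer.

The shortest distance is 2, and the only length-2 path is D–B–C. So there is exactly 1 shortest path.

1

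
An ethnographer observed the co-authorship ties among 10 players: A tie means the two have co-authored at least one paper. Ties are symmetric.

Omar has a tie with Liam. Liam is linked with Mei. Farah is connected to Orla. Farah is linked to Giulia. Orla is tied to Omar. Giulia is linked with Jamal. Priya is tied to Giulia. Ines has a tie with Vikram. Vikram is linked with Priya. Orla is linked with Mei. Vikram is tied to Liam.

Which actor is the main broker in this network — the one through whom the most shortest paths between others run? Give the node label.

Unnormalized betweenness of each node: Farah:7, Giulia:12, Ines:0, Jamal:0, Liam:17/2, Mei:2, Omar:2, Orla:15/2, Priya:8, Vikram:13.
Vikram has the largest value, 13, making it the main broker — the node through which the most shortest paths run.

Vikram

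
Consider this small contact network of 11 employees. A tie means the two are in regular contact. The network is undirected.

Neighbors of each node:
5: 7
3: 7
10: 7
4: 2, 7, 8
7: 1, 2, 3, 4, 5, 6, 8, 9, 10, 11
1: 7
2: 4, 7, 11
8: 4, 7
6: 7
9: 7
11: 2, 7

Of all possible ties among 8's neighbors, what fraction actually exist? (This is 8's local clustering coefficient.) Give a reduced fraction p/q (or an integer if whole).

8's neighbors: 4 and 7 (k = 2).
Possible neighbor pairs: C(2,2) = 1. Edges among them: 4–7 → e = 1.
Clustering(8) = 1/1.

1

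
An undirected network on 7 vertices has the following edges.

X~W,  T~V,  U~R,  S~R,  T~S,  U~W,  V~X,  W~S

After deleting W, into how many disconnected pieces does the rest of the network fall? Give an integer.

1

W's neighbors (S, U, and X) remain reachable from one another through other ties, so the rest of the network stays in one piece.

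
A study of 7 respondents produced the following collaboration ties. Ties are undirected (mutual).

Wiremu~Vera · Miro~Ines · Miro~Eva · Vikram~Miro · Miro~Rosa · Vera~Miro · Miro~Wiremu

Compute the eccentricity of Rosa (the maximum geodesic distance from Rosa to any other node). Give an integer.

2

Distances from Rosa: Eva:2, Ines:2, Miro:1, Vera:2, Vikram:2, Wiremu:2.
The largest is 2 (to Wiremu, Vera, Ines, Eva, and Vikram), so the eccentricity of Rosa is 2.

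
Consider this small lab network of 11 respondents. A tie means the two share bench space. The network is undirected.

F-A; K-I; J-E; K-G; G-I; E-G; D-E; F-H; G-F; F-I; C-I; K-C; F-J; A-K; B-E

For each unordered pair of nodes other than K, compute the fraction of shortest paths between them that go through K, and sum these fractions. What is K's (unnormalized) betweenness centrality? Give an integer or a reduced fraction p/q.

Pairs whose geodesics pass through K — D–C: 1/2; D–A: 1/3; C–G: 1/2; C–E: 1/2; C–B: 1/2; C–A: 1; G–A: 1/2; I–A: 1/2; E–A: 1/3; B–A: 1/3.
All other pairs contribute 0.
Summing the contributions gives betweenness(K) = 5.

5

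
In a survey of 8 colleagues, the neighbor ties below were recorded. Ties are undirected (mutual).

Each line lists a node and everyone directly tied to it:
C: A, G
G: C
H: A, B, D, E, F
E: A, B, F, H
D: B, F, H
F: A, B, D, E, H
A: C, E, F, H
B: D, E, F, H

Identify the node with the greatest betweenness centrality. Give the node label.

A

Unnormalized betweenness of each node: A:10, B:1/3, C:6, D:0, E:1, F:17/6, G:0, H:17/6.
A has the largest value, 10, making it the main broker — the node through which the most shortest paths run.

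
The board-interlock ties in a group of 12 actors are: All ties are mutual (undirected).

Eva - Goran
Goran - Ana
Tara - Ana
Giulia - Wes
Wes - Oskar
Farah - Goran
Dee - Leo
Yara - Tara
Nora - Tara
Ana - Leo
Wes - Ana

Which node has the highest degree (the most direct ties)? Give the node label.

Degrees — Ana:4, Dee:1, Eva:1, Farah:1, Giulia:1, Goran:3, Leo:2, Nora:1, Oskar:1, Tara:3, Wes:3, Yara:1.
The maximum is 4, attained only by Ana.

Ana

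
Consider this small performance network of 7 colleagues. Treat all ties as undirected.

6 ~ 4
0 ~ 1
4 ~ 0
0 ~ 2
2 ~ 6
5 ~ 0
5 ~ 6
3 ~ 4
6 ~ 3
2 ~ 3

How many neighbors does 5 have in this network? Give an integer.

2

5 is directly tied to 0 and 6. That is 2 neighbors, so the degree of 5 is 2.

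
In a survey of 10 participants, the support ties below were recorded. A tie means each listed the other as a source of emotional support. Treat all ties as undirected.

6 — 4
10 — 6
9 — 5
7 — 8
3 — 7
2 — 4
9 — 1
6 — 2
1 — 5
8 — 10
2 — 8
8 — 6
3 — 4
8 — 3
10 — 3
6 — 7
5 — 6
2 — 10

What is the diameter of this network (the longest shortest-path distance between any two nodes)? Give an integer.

Eccentricity of each node (its greatest distance to any other): 1:4, 2:3, 3:4, 4:3, 5:3, 6:2, 7:3, 8:3, 9:4, 10:3.
The maximum eccentricity is 4, realized for instance by the pair 3–1 via 3 – 4 – 6 – 5 – 1. So the diameter is 4.

4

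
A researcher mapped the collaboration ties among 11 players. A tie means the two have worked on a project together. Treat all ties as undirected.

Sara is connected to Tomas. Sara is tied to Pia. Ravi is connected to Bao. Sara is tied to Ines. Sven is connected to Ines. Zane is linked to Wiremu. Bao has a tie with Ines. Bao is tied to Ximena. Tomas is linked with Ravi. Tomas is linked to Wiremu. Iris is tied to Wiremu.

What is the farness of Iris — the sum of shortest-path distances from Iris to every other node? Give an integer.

33

Distances from Iris: Bao:4, Ines:4, Pia:4, Ravi:3, Sara:3, Sven:5, Tomas:2, Wiremu:1, Ximena:5, Zane:2.
Sum = 4 + 4 + 4 + 3 + 3 + 5 + 2 + 1 + 5 + 2 = 33.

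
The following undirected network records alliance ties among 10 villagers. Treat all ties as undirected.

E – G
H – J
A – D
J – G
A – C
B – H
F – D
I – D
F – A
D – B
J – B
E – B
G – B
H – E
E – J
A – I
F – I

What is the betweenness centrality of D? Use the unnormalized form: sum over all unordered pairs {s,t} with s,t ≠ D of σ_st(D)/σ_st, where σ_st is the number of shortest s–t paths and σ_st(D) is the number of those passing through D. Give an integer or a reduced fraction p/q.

Pairs whose geodesics pass through D — B–C: 1; B–A: 1; B–F: 1; B–I: 1; G–C: 1; G–A: 1; G–F: 1; G–I: 1; H–C: 1; H–A: 1; H–F: 1; H–I: 1; E–C: 1; E–A: 1 … (+6 more pairs).
All other pairs contribute 0.
Summing the contributions gives betweenness(D) = 20.

20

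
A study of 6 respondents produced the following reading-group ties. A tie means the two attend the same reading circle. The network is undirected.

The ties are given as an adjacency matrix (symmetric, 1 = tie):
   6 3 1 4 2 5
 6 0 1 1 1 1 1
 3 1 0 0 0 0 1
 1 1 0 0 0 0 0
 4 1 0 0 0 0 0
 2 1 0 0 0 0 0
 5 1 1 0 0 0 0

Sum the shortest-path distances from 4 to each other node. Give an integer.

9

Distances from 4: 1:2, 2:2, 3:2, 5:2, 6:1.
Sum = 2 + 2 + 2 + 2 + 1 = 9.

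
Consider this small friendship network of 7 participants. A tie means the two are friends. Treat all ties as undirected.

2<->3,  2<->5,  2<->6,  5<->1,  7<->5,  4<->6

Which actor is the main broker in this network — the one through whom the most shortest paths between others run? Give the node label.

2

Unnormalized betweenness of each node: 1:0, 2:11, 3:0, 4:0, 5:9, 6:5, 7:0.
2 has the largest value, 11, making it the main broker — the node through which the most shortest paths run.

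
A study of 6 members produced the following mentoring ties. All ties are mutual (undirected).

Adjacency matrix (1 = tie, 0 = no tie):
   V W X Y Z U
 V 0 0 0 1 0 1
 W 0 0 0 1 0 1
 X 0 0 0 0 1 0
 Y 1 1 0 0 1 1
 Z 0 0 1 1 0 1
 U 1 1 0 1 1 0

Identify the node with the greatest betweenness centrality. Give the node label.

Z

Unnormalized betweenness of each node: U:5/2, V:0, W:0, X:0, Y:5/2, Z:4.
Z has the largest value, 4, making it the main broker — the node through which the most shortest paths run.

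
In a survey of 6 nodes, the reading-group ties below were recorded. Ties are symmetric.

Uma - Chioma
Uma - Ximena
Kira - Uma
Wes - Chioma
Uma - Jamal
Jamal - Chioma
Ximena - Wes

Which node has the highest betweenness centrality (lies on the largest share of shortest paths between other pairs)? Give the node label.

Uma

Unnormalized betweenness of each node: Chioma:2, Jamal:0, Kira:0, Uma:11/2, Wes:1/2, Ximena:1.
Uma has the largest value, 11/2, making it the main broker — the node through which the most shortest paths run.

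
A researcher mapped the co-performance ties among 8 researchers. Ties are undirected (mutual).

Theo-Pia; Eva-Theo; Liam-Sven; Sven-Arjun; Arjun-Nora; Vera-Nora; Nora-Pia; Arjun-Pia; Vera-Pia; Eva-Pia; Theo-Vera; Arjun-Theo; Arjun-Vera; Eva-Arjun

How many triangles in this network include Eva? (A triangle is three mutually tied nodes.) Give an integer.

3

Eva's neighbors: Arjun, Pia, and Theo.
Neighbor pairs that are themselves tied: Eva–Arjun–Pia; Eva–Arjun–Theo; Eva–Pia–Theo. Each forms one triangle with Eva, for 3 in total.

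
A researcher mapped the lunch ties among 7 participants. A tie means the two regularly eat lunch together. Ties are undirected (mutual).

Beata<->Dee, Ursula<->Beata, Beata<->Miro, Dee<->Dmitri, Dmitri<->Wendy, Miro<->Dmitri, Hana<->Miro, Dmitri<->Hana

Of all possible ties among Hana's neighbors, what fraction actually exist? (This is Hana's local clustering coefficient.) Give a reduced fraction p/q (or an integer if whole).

Hana's neighbors: Dmitri and Miro (k = 2).
Possible neighbor pairs: C(2,2) = 1. Edges among them: Dmitri–Miro → e = 1.
Clustering(Hana) = 1/1.

1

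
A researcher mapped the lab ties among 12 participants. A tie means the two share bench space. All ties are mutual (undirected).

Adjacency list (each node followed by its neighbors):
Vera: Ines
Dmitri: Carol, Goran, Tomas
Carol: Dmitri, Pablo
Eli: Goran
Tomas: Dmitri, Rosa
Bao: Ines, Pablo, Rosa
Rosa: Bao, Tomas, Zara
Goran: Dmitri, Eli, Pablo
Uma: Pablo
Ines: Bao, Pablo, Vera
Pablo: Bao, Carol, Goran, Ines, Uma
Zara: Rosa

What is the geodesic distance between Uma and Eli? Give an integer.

One shortest route is Uma – Pablo – Goran – Eli, which uses 3 edges, and at distance 2 from Uma we only reach {Bao, Carol, Goran, Ines}, which does not include Eli. So d(Uma,Eli) = 3.

3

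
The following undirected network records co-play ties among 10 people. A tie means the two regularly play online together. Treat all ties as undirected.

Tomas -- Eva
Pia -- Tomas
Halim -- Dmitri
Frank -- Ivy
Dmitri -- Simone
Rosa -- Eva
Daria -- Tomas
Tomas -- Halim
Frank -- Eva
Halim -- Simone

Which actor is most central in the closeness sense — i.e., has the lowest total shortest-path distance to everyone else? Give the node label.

Tomas

Farness (sum of distances to all others) for each node — Daria:23, Dmitri:26, Eva:17, Frank:23, Halim:19, Ivy:31, Pia:23, Rosa:25, Simone:26, Tomas:15.
The smallest farness is 15, for Tomas, so Tomas has the highest closeness.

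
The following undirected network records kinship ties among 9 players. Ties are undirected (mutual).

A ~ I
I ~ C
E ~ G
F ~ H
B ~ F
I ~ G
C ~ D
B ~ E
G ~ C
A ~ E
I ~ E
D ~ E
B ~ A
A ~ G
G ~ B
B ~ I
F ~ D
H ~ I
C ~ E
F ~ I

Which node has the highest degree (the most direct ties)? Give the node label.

Degrees — A:4, B:5, C:4, D:3, E:6, F:4, G:5, H:2, I:7.
The maximum is 7, attained only by I.

I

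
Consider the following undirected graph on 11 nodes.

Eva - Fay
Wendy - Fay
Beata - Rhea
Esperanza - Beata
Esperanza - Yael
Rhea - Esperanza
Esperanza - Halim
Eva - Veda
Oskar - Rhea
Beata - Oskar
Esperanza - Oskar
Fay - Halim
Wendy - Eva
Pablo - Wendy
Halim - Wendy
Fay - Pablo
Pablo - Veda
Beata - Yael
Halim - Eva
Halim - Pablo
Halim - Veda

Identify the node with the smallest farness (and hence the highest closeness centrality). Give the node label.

Halim

Farness (sum of distances to all others) for each node — Beata:21, Esperanza:15, Eva:20, Fay:20, Halim:14, Oskar:22, Pablo:20, Rhea:22, Veda:21, Wendy:20, Yael:23.
The smallest farness is 14, for Halim, so Halim has the highest closeness.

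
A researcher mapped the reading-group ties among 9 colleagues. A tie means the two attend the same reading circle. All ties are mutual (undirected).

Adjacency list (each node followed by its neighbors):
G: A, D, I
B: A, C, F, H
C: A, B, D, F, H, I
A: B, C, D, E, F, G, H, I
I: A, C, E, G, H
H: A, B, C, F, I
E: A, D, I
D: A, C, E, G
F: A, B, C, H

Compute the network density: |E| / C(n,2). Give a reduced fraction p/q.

7/12

There are 21 edges and 9 nodes, so the maximum possible is C(9,2) = 36.
Density = 21/36 = 7/12.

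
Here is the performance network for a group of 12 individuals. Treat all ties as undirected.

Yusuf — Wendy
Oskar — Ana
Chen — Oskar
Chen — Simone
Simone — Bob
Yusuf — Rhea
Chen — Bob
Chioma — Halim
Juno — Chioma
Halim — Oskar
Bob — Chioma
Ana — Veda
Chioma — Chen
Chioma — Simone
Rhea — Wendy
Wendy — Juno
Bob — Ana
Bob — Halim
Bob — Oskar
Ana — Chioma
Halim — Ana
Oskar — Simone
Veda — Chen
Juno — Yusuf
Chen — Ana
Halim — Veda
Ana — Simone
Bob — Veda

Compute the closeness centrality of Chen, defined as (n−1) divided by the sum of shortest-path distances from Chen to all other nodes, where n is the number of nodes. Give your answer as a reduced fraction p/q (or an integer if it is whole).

Distances from Chen: Ana:1, Bob:1, Chioma:1, Halim:2, Juno:2, Oskar:1, Rhea:4, Simone:1, Veda:1, Wendy:3, Yusuf:3. Sum = 20.
n = 12, so closeness = 11/20.

11/20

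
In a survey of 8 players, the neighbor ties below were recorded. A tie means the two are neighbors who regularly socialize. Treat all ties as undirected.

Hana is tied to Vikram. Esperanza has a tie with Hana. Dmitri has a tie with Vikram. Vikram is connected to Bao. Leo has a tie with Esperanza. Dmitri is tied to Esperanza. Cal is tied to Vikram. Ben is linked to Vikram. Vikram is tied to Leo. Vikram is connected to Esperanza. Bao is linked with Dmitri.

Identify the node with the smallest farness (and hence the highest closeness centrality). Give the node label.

Farness (sum of distances to all others) for each node — Bao:12, Ben:13, Cal:13, Dmitri:11, Esperanza:10, Hana:12, Leo:12, Vikram:7.
The smallest farness is 7, for Vikram, so Vikram has the highest closeness.

Vikram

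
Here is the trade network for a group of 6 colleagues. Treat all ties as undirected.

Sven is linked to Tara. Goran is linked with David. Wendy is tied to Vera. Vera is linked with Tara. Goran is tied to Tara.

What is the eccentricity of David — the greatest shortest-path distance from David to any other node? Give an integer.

Distances from David: Goran:1, Sven:3, Tara:2, Vera:3, Wendy:4.
The largest is 4 (to Wendy), so the eccentricity of David is 4.

4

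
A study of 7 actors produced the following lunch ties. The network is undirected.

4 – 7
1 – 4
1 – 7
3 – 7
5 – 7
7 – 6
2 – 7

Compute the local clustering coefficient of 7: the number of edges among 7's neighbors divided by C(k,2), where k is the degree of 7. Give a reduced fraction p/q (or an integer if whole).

1/15

7's neighbors: 1, 2, 3, 4, 5, and 6 (k = 6).
Possible neighbor pairs: C(6,2) = 15. Edges among them: 1–4 → e = 1.
Clustering(7) = 1/15.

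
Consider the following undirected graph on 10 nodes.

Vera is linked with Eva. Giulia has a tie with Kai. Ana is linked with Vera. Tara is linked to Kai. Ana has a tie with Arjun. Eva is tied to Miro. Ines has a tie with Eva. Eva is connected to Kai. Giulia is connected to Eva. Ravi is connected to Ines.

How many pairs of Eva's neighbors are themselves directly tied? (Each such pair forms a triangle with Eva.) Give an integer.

Eva's neighbors: Giulia, Ines, Kai, Miro, and Vera.
Neighbor pairs that are themselves tied: Eva–Giulia–Kai. Each forms one triangle with Eva, for 1 in total.

1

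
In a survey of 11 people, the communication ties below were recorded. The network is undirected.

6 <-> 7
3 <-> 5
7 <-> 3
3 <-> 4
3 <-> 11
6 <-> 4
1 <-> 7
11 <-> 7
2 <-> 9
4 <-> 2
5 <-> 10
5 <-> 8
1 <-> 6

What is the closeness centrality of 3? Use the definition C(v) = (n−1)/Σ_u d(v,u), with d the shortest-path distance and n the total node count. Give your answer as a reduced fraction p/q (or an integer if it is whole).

10/17

Distances from 3: 1:2, 2:2, 4:1, 5:1, 6:2, 7:1, 8:2, 9:3, 10:2, 11:1. Sum = 17.
n = 11, so closeness = 10/17.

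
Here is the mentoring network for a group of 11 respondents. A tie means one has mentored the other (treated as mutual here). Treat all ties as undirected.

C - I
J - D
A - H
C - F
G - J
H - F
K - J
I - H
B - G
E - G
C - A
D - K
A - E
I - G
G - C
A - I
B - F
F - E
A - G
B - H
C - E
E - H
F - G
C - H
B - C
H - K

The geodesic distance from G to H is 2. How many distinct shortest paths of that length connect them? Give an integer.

6

The shortest distance is 2. The length-2 paths are: G–A–H; G–E–H; G–C–H; G–I–H; G–F–H; G–B–H.
That gives 6 distinct shortest paths.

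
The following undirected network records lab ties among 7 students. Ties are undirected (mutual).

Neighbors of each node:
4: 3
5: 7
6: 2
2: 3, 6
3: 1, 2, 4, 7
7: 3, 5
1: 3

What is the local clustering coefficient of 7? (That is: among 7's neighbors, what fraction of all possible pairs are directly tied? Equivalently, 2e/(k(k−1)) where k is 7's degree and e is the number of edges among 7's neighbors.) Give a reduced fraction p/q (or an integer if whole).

7's neighbors: 3 and 5 (k = 2).
Possible neighbor pairs: C(2,2) = 1. Edges among them: none → e = 0.
Clustering(7) = 0/1.

0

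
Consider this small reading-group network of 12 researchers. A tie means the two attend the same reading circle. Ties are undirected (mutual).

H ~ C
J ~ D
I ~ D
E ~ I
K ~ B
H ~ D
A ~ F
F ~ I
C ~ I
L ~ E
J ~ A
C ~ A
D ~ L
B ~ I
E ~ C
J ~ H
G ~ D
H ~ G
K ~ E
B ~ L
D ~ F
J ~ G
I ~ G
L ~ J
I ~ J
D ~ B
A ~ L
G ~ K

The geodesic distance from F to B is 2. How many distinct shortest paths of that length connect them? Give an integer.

2

The shortest distance is 2. The length-2 paths are: F–D–B; F–I–B.
That gives 2 distinct shortest paths.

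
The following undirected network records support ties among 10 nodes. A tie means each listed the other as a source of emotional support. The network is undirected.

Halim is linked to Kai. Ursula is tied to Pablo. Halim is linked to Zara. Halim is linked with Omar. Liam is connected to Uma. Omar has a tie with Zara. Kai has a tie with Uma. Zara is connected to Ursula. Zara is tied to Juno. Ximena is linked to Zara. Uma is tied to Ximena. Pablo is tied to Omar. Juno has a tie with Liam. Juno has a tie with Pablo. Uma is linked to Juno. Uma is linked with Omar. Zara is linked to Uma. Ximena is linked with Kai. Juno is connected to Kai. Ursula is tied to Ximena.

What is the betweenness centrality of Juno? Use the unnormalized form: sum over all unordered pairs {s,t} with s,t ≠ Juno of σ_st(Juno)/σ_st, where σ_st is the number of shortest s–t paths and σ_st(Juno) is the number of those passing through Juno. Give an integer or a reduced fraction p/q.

299/60

Pairs whose geodesics pass through Juno — Liam–Pablo: 1; Liam–Ursula: 2/4; Liam–Halim: 2/5; Liam–Zara: 1/2; Liam–Kai: 1/2; Pablo–Uma: 1/2; Pablo–Zara: 1/3; Pablo–Kai: 1; Zara–Kai: 1/4.
All other pairs contribute 0.
Summing the contributions gives betweenness(Juno) = 299/60.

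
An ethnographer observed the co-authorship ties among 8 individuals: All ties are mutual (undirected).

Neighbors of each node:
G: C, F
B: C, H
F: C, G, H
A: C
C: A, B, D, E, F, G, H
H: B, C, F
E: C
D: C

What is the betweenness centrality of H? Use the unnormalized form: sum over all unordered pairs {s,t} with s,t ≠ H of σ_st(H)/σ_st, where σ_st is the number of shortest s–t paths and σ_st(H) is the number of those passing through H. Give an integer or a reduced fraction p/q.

Pairs whose geodesics pass through H — B–F: 1/2.
All other pairs contribute 0.
Summing the contributions gives betweenness(H) = 1/2.

1/2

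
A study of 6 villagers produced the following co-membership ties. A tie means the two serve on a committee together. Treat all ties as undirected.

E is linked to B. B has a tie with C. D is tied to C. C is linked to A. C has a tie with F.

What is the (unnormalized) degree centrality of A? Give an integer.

1

A is directly tied to C. That is 1 neighbor, so the degree of A is 1.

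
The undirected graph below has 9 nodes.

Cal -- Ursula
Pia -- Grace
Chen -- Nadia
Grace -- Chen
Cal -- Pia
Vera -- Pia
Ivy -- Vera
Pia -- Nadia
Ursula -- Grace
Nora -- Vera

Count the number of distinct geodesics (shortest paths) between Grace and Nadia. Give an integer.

2

The shortest distance is 2. The length-2 paths are: Grace–Chen–Nadia; Grace–Pia–Nadia.
That gives 2 distinct shortest paths.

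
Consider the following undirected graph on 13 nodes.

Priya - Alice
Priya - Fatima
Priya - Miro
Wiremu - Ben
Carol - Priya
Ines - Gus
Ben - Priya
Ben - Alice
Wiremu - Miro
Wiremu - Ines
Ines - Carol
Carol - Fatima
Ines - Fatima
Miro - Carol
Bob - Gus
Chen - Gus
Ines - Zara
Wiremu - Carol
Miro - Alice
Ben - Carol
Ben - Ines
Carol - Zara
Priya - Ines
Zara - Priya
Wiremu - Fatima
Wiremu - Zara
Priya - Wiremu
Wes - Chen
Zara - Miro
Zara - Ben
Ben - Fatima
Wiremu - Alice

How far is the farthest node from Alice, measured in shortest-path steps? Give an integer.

5

Distances from Alice: Ben:1, Bob:4, Carol:2, Chen:4, Fatima:2, Gus:3, Ines:2, Miro:1, Priya:1, Wes:5, Wiremu:1, Zara:2.
The largest is 5 (to Wes), so the eccentricity of Alice is 5.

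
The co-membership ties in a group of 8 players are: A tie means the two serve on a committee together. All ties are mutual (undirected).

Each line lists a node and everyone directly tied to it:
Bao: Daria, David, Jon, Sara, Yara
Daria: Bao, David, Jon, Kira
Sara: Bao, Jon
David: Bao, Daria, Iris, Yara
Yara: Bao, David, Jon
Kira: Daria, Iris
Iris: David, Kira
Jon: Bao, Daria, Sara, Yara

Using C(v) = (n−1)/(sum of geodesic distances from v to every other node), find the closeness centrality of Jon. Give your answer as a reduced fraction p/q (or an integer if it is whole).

Distances from Jon: Bao:1, Daria:1, David:2, Iris:3, Kira:2, Sara:1, Yara:1. Sum = 11.
n = 8, so closeness = 7/11.

7/11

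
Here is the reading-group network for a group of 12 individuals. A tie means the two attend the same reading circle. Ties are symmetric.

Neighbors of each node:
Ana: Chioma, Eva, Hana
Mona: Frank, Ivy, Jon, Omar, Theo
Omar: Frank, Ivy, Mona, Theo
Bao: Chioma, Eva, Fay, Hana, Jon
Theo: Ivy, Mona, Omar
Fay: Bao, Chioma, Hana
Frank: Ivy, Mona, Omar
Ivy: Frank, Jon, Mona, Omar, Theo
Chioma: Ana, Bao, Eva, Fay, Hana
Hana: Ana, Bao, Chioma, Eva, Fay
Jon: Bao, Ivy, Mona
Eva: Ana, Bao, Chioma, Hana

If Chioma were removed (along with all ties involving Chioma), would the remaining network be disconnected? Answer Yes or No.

Even without Chioma, every remaining node can still reach every other (the residual graph is connected), so Chioma is not a cut vertex.

No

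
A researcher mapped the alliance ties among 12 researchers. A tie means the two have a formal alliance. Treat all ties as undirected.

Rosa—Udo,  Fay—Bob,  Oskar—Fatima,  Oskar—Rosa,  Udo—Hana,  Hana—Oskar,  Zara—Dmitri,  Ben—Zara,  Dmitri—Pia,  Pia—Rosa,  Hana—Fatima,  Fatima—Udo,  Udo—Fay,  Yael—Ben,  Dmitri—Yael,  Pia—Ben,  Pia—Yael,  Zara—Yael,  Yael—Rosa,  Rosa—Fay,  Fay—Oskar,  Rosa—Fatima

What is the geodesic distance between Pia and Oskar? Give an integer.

One shortest route is Pia – Rosa – Oskar, which uses 2 edges, and Pia and Oskar are not directly tied, so nothing shorter exists. So d(Pia,Oskar) = 2.

2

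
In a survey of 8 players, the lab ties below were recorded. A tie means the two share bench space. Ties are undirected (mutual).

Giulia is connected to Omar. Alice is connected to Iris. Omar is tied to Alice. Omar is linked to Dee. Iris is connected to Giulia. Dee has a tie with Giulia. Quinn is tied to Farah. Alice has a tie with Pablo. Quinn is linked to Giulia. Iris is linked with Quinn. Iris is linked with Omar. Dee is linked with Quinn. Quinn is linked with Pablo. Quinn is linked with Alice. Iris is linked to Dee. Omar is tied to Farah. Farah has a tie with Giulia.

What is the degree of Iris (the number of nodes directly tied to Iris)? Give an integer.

5

Iris is directly tied to Alice, Dee, Giulia, Omar, and Quinn. That is 5 neighbors, so the degree of Iris is 5.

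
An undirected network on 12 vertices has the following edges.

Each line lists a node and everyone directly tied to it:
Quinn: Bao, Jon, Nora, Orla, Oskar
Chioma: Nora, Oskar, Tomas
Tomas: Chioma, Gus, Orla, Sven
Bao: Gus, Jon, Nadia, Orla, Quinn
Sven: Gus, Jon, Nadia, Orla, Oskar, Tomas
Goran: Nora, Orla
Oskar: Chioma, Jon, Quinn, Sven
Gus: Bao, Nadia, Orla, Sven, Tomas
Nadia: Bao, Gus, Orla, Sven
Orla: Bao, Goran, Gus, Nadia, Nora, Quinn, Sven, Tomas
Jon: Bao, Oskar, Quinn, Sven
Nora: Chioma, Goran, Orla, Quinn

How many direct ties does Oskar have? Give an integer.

Oskar is directly tied to Chioma, Jon, Quinn, and Sven. That is 4 neighbors, so the degree of Oskar is 4.

4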